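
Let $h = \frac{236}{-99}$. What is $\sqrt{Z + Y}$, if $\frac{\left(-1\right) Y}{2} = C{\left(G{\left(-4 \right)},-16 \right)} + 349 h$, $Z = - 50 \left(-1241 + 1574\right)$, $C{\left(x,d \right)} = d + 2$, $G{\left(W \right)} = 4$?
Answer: $\frac{5 i \sqrt{651574}}{33} \approx 122.3 i$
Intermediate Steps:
$h = - \frac{236}{99}$ ($h = 236 \left(- \frac{1}{99}\right) = - \frac{236}{99} \approx -2.3838$)
$C{\left(x,d \right)} = 2 + d$
$Z = -16650$ ($Z = \left(-50\right) 333 = -16650$)
$Y = \frac{167500}{99}$ ($Y = - 2 \left(\left(2 - 16\right) + 349 \left(- \frac{236}{99}\right)\right) = - 2 \left(-14 - \frac{82364}{99}\right) = \left(-2\right) \left(- \frac{83750}{99}\right) = \frac{167500}{99} \approx 1691.9$)
$\sqrt{Z + Y} = \sqrt{-16650 + \frac{167500}{99}} = \sqrt{- \frac{1480850}{99}} = \frac{5 i \sqrt{651574}}{33}$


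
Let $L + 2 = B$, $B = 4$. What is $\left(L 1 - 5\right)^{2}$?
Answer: $9$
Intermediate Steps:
$L = 2$ ($L = -2 + 4 = 2$)
$\left(L 1 - 5\right)^{2} = \left(2 \cdot 1 - 5\right)^{2} = \left(2 - 5\right)^{2} = \left(-3\right)^{2} = 9$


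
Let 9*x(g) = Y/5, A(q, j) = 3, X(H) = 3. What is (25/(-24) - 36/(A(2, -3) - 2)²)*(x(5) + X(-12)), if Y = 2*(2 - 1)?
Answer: -121793/1080 ≈ -112.77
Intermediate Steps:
Y = 2 (Y = 2*1 = 2)
x(g) = 2/45 (x(g) = (2/5)/9 = (2*(⅕))/9 = (⅑)*(⅖) = 2/45)
(25/(-24) - 36/(A(2, -3) - 2)²)*(x(5) + X(-12)) = (25/(-24) - 36/(3 - 2)²)*(2/45 + 3) = (25*(-1/24) - 36/(1²))*(137/45) = (-25/24 - 36/1)*(137/45) = (-25/24 - 36*1)*(137/45) = (-25/24 - 36)*(137/45) = -889/24*137/45 = -121793/1080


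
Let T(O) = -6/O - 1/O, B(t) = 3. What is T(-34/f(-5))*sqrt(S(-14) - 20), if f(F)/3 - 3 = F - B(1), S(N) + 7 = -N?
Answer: -105*I*sqrt(13)/34 ≈ -11.135*I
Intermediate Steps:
S(N) = -7 - N
f(F) = 3*F (f(F) = 9 + 3*(F - 1*3) = 9 + 3*(F - 3) = 9 + 3*(-3 + F) = 9 + (-9 + 3*F) = 3*F)
T(O) = -7/O
T(-34/f(-5))*sqrt(S(-14) - 20) = (-7/((-34/(3*(-5)))))*sqrt((-7 - 1*(-14)) - 20) = (-7/((-34/(-15))))*sqrt((-7 + 14) - 20) = (-7/((-34*(-1/15))))*sqrt(7 - 20) = (-7/34/15)*sqrt(-13) = (-7*15/34)*(I*sqrt(13)) = -105*I*sqrt(13)/34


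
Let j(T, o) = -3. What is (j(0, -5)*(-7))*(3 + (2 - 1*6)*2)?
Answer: -105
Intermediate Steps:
(j(0, -5)*(-7))*(3 + (2 - 1*6)*2) = (-3*(-7))*(3 + (2 - 1*6)*2) = 21*(3 + (2 - 6)*2) = 21*(3 - 4*2) = 21*(3 - 8) = 21*(-5) = -105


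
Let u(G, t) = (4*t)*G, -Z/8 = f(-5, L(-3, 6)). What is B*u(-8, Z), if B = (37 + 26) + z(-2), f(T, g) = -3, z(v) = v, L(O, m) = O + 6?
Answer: -46848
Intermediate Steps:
L(O, m) = 6 + O
B = 61 (B = (37 + 26) - 2 = 63 - 2 = 61)
Z = 24 (Z = -8*(-3) = 24)
u(G, t) = 4*G*t
B*u(-8, Z) = 61*(4*(-8)*24) = 61*(-768) = -46848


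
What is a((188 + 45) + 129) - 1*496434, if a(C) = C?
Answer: -496072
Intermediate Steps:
a((188 + 45) + 129) - 1*496434 = ((188 + 45) + 129) - 1*496434 = (233 + 129) - 496434 = 362 - 496434 = -496072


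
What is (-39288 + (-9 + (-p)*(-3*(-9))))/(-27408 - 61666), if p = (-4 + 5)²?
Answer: 19662/44537 ≈ 0.44148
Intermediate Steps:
p = 1 (p = 1² = 1)
(-39288 + (-9 + (-p)*(-3*(-9))))/(-27408 - 61666) = (-39288 + (-9 + (-1*1)*(-3*(-9))))/(-27408 - 61666) = (-39288 + (-9 - 1*27))/(-89074) = (-39288 + (-9 - 27))*(-1/89074) = (-39288 - 36)*(-1/89074) = -39324*(-1/89074) = 19662/44537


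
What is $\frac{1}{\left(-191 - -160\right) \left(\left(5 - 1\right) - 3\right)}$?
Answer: $- \frac{1}{31} \approx -0.032258$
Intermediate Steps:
$\frac{1}{\left(-191 - -160\right) \left(\left(5 - 1\right) - 3\right)} = \frac{1}{\left(-191 + 160\right) \left(4 - 3\right)} = \frac{1}{\left(-31\right) 1} = \frac{1}{-31} = - \frac{1}{31}$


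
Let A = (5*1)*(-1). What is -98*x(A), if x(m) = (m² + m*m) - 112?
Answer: 6076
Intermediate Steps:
A = -5 (A = 5*(-1) = -5)
x(m) = -112 + 2*m² (x(m) = (m² + m²) - 112 = 2*m² - 112 = -112 + 2*m²)
-98*x(A) = -98*(-112 + 2*(-5)²) = -98*(-112 + 2*25) = -98*(-112 + 50) = -98*(-62) = 6076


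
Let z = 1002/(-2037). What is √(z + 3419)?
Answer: √1576072393/679 ≈ 58.468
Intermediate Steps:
z = -334/679 (z = 1002*(-1/2037) = -334/679 ≈ -0.49190)
√(z + 3419) = √(-334/679 + 3419) = √(2321167/679) = √1576072393/679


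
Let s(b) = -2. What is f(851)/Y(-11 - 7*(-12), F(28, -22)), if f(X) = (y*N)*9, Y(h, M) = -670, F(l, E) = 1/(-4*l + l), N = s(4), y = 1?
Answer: 9/335 ≈ 0.026866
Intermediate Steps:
N = -2
F(l, E) = -1/(3*l) (F(l, E) = 1/(-3*l) = -1/(3*l))
f(X) = -18 (f(X) = (1*(-2))*9 = -2*9 = -18)
f(851)/Y(-11 - 7*(-12), F(28, -22)) = -18/(-670) = -18*(-1/670) = 9/335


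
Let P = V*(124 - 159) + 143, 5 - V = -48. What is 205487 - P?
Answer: 207199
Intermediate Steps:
V = 53 (V = 5 - 1*(-48) = 5 + 48 = 53)
P = -1712 (P = 53*(124 - 159) + 143 = 53*(-35) + 143 = -1855 + 143 = -1712)
205487 - P = 205487 - 1*(-1712) = 205487 + 1712 = 207199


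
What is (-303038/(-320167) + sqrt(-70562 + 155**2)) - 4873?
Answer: -1559870753/320167 + I*sqrt(46537) ≈ -4872.1 + 215.72*I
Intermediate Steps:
(-303038/(-320167) + sqrt(-70562 + 155**2)) - 4873 = (-303038*(-1/320167) + sqrt(-70562 + 24025)) - 4873 = (303038/320167 + sqrt(-46537)) - 4873 = (303038/320167 + I*sqrt(46537)) - 4873 = -1559870753/320167 + I*sqrt(46537)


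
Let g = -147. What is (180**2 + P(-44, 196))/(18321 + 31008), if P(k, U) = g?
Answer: 10751/16443 ≈ 0.65383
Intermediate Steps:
P(k, U) = -147
(180**2 + P(-44, 196))/(18321 + 31008) = (180**2 - 147)/(18321 + 31008) = (32400 - 147)/49329 = 32253*(1/49329) = 10751/16443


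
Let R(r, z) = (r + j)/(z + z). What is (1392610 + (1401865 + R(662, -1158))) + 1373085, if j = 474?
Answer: 2413016956/579 ≈ 4.1676e+6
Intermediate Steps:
R(r, z) = (474 + r)/(2*z) (R(r, z) = (r + 474)/(z + z) = (474 + r)/((2*z)) = (474 + r)*(1/(2*z)) = (474 + r)/(2*z))
(1392610 + (1401865 + R(662, -1158))) + 1373085 = (1392610 + (1401865 + (1/2)*(474 + 662)/(-1158))) + 1373085 = (1392610 + (1401865 + (1/2)*(-1/1158)*1136)) + 1373085 = (1392610 + (1401865 - 284/579)) + 1373085 = (1392610 + 811679551/579) + 1373085 = 1618000741/579 + 1373085 = 2413016956/579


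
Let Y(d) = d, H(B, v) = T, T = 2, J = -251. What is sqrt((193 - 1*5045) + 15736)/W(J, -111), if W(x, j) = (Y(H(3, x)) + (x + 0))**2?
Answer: 2*sqrt(2721)/62001 ≈ 0.0016827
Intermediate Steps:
H(B, v) = 2
W(x, j) = (2 + x)**2 (W(x, j) = (2 + (x + 0))**2 = (2 + x)**2)
sqrt((193 - 1*5045) + 15736)/W(J, -111) = sqrt((193 - 1*5045) + 15736)/((2 - 251)**2) = sqrt((193 - 5045) + 15736)/((-249)**2) = sqrt(-4852 + 15736)/62001 = sqrt(10884)*(1/62001) = (2*sqrt(2721))*(1/62001) = 2*sqrt(2721)/62001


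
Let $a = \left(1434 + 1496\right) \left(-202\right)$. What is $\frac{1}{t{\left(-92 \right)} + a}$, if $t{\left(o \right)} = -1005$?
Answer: $- \frac{1}{592865} \approx -1.6867 \cdot 10^{-6}$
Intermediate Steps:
$a = -591860$ ($a = 2930 \left(-202\right) = -591860$)
$\frac{1}{t{\left(-92 \right)} + a} = \frac{1}{-1005 - 591860} = \frac{1}{-592865} = - \frac{1}{592865}$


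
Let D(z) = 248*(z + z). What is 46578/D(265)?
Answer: 23289/65720 ≈ 0.35437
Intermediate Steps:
D(z) = 496*z (D(z) = 248*(2*z) = 496*z)
46578/D(265) = 46578/((496*265)) = 46578/131440 = 46578*(1/131440) = 23289/65720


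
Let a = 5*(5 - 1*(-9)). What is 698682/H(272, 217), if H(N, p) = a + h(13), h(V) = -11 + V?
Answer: 116447/12 ≈ 9703.9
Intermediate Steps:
a = 70 (a = 5*(5 + 9) = 5*14 = 70)
H(N, p) = 72 (H(N, p) = 70 + (-11 + 13) = 70 + 2 = 72)
698682/H(272, 217) = 698682/72 = 698682*(1/72) = 116447/12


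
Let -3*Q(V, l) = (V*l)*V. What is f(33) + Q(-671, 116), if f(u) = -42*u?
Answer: -52232114/3 ≈ -1.7411e+7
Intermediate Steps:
Q(V, l) = -l*V²/3 (Q(V, l) = -V*l*V/3 = -l*V²/3)
f(33) + Q(-671, 116) = -42*33 - ⅓*116*(-671)² = -1386 - ⅓*116*450241 = -1386 - 52227956/3 = -52232114/3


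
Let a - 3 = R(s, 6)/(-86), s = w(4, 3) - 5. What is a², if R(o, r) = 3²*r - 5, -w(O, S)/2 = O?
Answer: 43681/7396 ≈ 5.9060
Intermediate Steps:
w(O, S) = -2*O
s = -13 (s = -2*4 - 5 = -8 - 5 = -13)
R(o, r) = -5 + 9*r (R(o, r) = 9*r - 5 = -5 + 9*r)
a = 209/86 (a = 3 + (-5 + 9*6)/(-86) = 3 + (-5 + 54)*(-1/86) = 3 + 49*(-1/86) = 3 - 49/86 = 209/86 ≈ 2.4302)
a² = (209/86)² = 43681/7396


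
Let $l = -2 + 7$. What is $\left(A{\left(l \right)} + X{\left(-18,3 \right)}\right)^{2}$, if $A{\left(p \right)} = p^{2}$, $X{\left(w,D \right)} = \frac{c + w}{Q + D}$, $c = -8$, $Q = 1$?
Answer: $\frac{1369}{4} \approx 342.25$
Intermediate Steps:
$X{\left(w,D \right)} = \frac{-8 + w}{1 + D}$
$l = 5$
$\left(A{\left(l \right)} + X{\left(-18,3 \right)}\right)^{2} = \left(5^{2} + \frac{-8 - 18}{1 + 3}\right)^{2} = \left(25 + \frac{1}{4} \left(-26\right)\right)^{2} = \left(25 - \frac{13}{2}\right)^{2} = \left(\frac{37}{2}\right)^{2} = \frac{1369}{4}$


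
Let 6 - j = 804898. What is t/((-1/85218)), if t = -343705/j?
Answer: -14644926345/402446 ≈ -36390.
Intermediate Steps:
j = -804892 (j = 6 - 1*804898 = 6 - 804898 = -804892)
t = 343705/804892 (t = -343705/(-804892) = -343705*(-1/804892) = 343705/804892 ≈ 0.42702)
t/((-1/85218)) = 343705/(804892*((-1/85218))) = 343705/(804892*((-1*1/85218))) = 343705/(804892*(-1/85218)) = (343705/804892)*(-85218) = -14644926345/402446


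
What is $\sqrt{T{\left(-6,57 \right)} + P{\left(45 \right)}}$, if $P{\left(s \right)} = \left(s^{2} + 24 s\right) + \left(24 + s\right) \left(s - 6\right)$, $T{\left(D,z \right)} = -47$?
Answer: $\sqrt{5749} \approx 75.822$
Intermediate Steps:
$P{\left(s \right)} = s^{2} + 24 s + \left(-6 + s\right) \left(24 + s\right)$ ($P{\left(s \right)} = \left(s^{2} + 24 s\right) + \left(24 + s\right) \left(-6 + s\right) = \left(s^{2} + 24 s\right) + \left(-6 + s\right) \left(24 + s\right) = s^{2} + 24 s + \left(-6 + s\right) \left(24 + s\right)$)
$\sqrt{T{\left(-6,57 \right)} + P{\left(45 \right)}} = \sqrt{-47 + \left(-144 + 2 \cdot 45^{2} + 42 \cdot 45\right)} = \sqrt{-47 + \left(-144 + 2 \cdot 2025 + 1890\right)} = \sqrt{-47 + \left(-144 + 4050 + 1890\right)} = \sqrt{-47 + 5796} = \sqrt{5749}$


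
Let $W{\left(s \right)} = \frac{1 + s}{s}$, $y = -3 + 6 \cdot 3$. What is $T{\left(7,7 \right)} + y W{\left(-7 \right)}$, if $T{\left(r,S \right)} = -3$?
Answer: $\frac{69}{7} \approx 9.8571$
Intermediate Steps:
$y = 15$ ($y = -3 + 18 = 15$)
$W{\left(s \right)} = \frac{1 + s}{s}$
$T{\left(7,7 \right)} + y W{\left(-7 \right)} = -3 + 15 \frac{1 - 7}{-7} = -3 + 15 \left(\left(- \frac{1}{7}\right) \left(-6\right)\right) = -3 + 15 \cdot \frac{6}{7} = -3 + \frac{90}{7} = \frac{69}{7}$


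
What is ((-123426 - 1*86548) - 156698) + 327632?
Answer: -39040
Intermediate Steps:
((-123426 - 1*86548) - 156698) + 327632 = ((-123426 - 86548) - 156698) + 327632 = (-209974 - 156698) + 327632 = -366672 + 327632 = -39040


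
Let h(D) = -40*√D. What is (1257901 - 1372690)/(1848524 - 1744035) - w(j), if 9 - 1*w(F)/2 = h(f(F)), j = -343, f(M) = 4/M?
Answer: -1995591/104489 - 160*I*√7/49 ≈ -19.099 - 8.6392*I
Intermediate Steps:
w(F) = 18 + 160*√(1/F) (w(F) = 18 - (-80)*√(4/F) = 18 - (-80)*2*√(1/F) = 18 - (-160)*√(1/F) = 18 + 160*√(1/F))
(1257901 - 1372690)/(1848524 - 1744035) - w(j) = (1257901 - 1372690)/(1848524 - 1744035) - (18 + 160*√(1/(-343))) = -114789/104489 - (18 + 160*√(-1/343)) = -114789*1/104489 - (18 + 160*(I*√7/49)) = -114789/104489 - (18 + 160*I*√7/49) = -114789/104489 + (-18 - 160*I*√7/49) = -1995591/104489 - 160*I*√7/49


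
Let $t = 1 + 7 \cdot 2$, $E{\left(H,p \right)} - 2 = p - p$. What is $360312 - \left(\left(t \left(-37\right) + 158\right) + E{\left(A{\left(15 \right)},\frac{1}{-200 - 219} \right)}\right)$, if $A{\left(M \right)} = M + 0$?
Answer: $360707$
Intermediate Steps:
$A{\left(M \right)} = M$
$E{\left(H,p \right)} = 2$ ($E{\left(H,p \right)} = 2 + \left(p - p\right) = 2 + 0 = 2$)
$t = 15$ ($t = 1 + 14 = 15$)
$360312 - \left(\left(t \left(-37\right) + 158\right) + E{\left(A{\left(15 \right)},\frac{1}{-200 - 219} \right)}\right) = 360312 - \left(\left(15 \left(-37\right) + 158\right) + 2\right) = 360312 - \left(\left(-555 + 158\right) + 2\right) = 360312 - \left(-397 + 2\right) = 360312 - -395 = 360312 + 395 = 360707$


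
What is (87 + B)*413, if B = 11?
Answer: 40474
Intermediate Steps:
(87 + B)*413 = (87 + 11)*413 = 98*413 = 40474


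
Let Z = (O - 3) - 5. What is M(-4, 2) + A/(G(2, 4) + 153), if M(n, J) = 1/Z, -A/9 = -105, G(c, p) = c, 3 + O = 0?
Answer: 2048/341 ≈ 6.0059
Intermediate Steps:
O = -3 (O = -3 + 0 = -3)
A = 945 (A = -9*(-105) = 945)
Z = -11 (Z = (-3 - 3) - 5 = -6 - 5 = -11)
M(n, J) = -1/11 (M(n, J) = 1/(-11) = -1/11)
M(-4, 2) + A/(G(2, 4) + 153) = -1/11 + 945/(2 + 153) = -1/11 + 945/155 = -1/11 + (1/155)*945 = -1/11 + 189/31 = 2048/341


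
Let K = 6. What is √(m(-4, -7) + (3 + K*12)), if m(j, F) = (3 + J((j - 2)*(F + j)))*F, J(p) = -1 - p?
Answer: √523 ≈ 22.869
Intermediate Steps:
m(j, F) = F*(2 - (-2 + j)*(F + j)) (m(j, F) = (3 + (-1 - (j - 2)*(F + j)))*F = (3 + (-1 - (-2 + j)*(F + j)))*F = (2 - (-2 + j)*(F + j))*F = F*(2 - (-2 + j)*(F + j)))
√(m(-4, -7) + (3 + K*12)) = √(-7*(2 - 1*(-4)² + 2*(-7) + 2*(-4) - 1*(-7)*(-4)) + (3 + 6*12)) = √(-7*(2 - 1*16 - 14 - 8 - 28) + (3 + 72)) = √(-7*(2 - 16 - 14 - 8 - 28) + 75) = √(-7*(-64) + 75) = √(448 + 75) = √523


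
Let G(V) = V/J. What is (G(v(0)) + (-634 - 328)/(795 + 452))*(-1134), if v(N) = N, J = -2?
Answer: 1090908/1247 ≈ 874.83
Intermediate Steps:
G(V) = -V/2 (G(V) = V/(-2) = V*(-½) = -V/2)
(G(v(0)) + (-634 - 328)/(795 + 452))*(-1134) = (-½*0 + (-634 - 328)/(795 + 452))*(-1134) = (0 - 962/1247)*(-1134) = -962/1247*(-1134) = 1090908/1247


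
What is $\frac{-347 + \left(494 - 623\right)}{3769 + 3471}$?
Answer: $- \frac{119}{1810} \approx -0.065746$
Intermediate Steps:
$\frac{-347 + \left(494 - 623\right)}{3769 + 3471} = \frac{-347 + \left(494 - 623\right)}{7240} = \left(-347 - 129\right) \frac{1}{7240} = \left(-476\right) \frac{1}{7240} = - \frac{119}{1810}$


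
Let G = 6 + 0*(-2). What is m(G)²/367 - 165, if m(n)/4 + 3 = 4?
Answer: -60539/367 ≈ -164.96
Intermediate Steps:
G = 6 (G = 6 + 0 = 6)
m(n) = 4 (m(n) = -12 + 4*4 = -12 + 16 = 4)
m(G)²/367 - 165 = 4²/367 - 165 = 16*(1/367) - 165 = 16/367 - 165 = -60539/367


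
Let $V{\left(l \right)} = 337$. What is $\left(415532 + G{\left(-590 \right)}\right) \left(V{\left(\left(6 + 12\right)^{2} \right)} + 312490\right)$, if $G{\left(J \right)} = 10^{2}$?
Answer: $130020911664$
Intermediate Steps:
$G{\left(J \right)} = 100$
$\left(415532 + G{\left(-590 \right)}\right) \left(V{\left(\left(6 + 12\right)^{2} \right)} + 312490\right) = \left(415532 + 100\right) \left(337 + 312490\right) = 415632 \cdot 312827 = 130020911664$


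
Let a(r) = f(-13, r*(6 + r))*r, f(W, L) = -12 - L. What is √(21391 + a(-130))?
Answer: √2118551 ≈ 1455.5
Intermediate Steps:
a(r) = r*(-12 - r*(6 + r)) (a(r) = (-12 - r*(6 + r))*r = r*(-12 - r*(6 + r)))
√(21391 + a(-130)) = √(21391 - 1*(-130)*(12 - 130*(6 - 130))) = √(21391 - 1*(-130)*(12 - 130*(-124))) = √(21391 - 1*(-130)*(12 + 16120)) = √(21391 - 1*(-130)*16132) = √(21391 + 2097160) = √2118551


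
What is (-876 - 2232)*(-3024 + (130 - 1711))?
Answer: 14312340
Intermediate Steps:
(-876 - 2232)*(-3024 + (130 - 1711)) = -3108*(-3024 - 1581) = -3108*(-4605) = 14312340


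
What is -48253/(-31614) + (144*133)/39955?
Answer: 2533419943/1263137370 ≈ 2.0057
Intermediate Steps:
-48253/(-31614) + (144*133)/39955 = -48253*(-1/31614) + 19152*(1/39955) = 48253/31614 + 19152/39955 = 2533419943/1263137370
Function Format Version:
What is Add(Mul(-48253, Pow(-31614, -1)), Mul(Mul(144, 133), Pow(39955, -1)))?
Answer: Rational(2533419943, 1263137370) ≈ 2.0057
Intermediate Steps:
Add(Mul(-48253, Pow(-31614, -1)), Mul(Mul(144, 133), Pow(39955, -1))) = Add(Mul(-48253, Rational(-1, 31614)), Mul(19152, Rational(1, 39955))) = Add(Rational(48253, 31614), Rational(19152, 39955)) = Rational(2533419943, 1263137370)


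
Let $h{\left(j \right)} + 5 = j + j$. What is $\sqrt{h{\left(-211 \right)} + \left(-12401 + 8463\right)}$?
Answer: $3 i \sqrt{485} \approx 66.068 i$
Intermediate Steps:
$h{\left(j \right)} = -5 + 2 j$ ($h{\left(j \right)} = -5 + \left(j + j\right) = -5 + 2 j$)
$\sqrt{h{\left(-211 \right)} + \left(-12401 + 8463\right)} = \sqrt{\left(-5 + 2 \left(-211\right)\right) + \left(-12401 + 8463\right)} = \sqrt{\left(-5 - 422\right) - 3938} = \sqrt{-427 - 3938} = \sqrt{-4365} = 3 i \sqrt{485}$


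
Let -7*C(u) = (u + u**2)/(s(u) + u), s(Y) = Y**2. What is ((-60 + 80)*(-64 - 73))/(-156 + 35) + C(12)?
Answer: 19059/847 ≈ 22.502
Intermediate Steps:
C(u) = -1/7 (C(u) = -(u + u**2)/(7*(u**2 + u)) = -(u + u**2)/(7*(u + u**2)) = -1/7*1 = -1/7)
((-60 + 80)*(-64 - 73))/(-156 + 35) + C(12) = ((-60 + 80)*(-64 - 73))/(-156 + 35) - 1/7 = (20*(-137))/(-121) - 1/7 = -2740*(-1/121) - 1/7 = 2740/121 - 1/7 = 19059/847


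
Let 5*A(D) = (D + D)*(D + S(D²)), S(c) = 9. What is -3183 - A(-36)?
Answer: -17859/5 ≈ -3571.8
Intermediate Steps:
A(D) = 2*D*(9 + D)/5 (A(D) = ((D + D)*(D + 9))/5 = ((2*D)*(9 + D))/5 = (2*D*(9 + D))/5 = 2*D*(9 + D)/5)
-3183 - A(-36) = -3183 - 2*(-36)*(9 - 36)/5 = -3183 - 2*(-36)*(-27)/5 = -3183 - 1*1944/5 = -3183 - 1944/5 = -17859/5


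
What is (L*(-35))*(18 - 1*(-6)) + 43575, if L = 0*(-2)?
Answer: 43575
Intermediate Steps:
L = 0
(L*(-35))*(18 - 1*(-6)) + 43575 = (0*(-35))*(18 - 1*(-6)) + 43575 = 0*(18 + 6) + 43575 = 0*24 + 43575 = 0 + 43575 = 43575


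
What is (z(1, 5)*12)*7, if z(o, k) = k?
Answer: 420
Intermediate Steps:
(z(1, 5)*12)*7 = (5*12)*7 = 60*7 = 420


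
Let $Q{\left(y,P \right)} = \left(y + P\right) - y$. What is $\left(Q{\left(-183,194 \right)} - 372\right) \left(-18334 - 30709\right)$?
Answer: $8729654$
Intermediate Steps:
$Q{\left(y,P \right)} = P$ ($Q{\left(y,P \right)} = \left(P + y\right) - y = P$)
$\left(Q{\left(-183,194 \right)} - 372\right) \left(-18334 - 30709\right) = \left(194 - 372\right) \left(-18334 - 30709\right) = \left(-178\right) \left(-49043\right) = 8729654$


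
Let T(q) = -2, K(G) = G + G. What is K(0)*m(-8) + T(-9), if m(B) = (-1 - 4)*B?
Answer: -2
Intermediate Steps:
K(G) = 2*G
m(B) = -5*B
K(0)*m(-8) + T(-9) = (2*0)*(-5*(-8)) - 2 = 0*40 - 2 = 0 - 2 = -2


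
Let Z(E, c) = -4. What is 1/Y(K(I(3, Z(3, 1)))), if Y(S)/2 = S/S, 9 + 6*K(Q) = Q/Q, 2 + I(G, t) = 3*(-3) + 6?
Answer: 1/2 ≈ 0.50000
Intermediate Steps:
I(G, t) = -5 (I(G, t) = -2 + (3*(-3) + 6) = -2 + (-9 + 6) = -2 - 3 = -5)
K(Q) = -4/3 (K(Q) = -3/2 + (Q/Q)/6 = -3/2 + (1/6)*1 = -3/2 + 1/6 = -4/3)
Y(S) = 2 (Y(S) = 2*(S/S) = 2*1 = 2)
1/Y(K(I(3, Z(3, 1)))) = 1/2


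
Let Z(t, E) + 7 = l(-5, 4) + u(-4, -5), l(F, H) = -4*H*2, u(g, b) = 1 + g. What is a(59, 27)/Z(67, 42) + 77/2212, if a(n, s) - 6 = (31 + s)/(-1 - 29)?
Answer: -6173/99540 ≈ -0.062015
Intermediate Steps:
l(F, H) = -8*H
a(n, s) = 149/30 - s/30 (a(n, s) = 6 + (31 + s)/(-1 - 29) = 6 + (31 + s)/(-30) = 6 + (31 + s)*(-1/30) = 6 + (-31/30 - s/30) = 149/30 - s/30)
Z(t, E) = -42 (Z(t, E) = -7 + (-8*4 + (1 - 4)) = -7 + (-32 - 3) = -7 - 35 = -42)
a(59, 27)/Z(67, 42) + 77/2212 = (149/30 - 1/30*27)/(-42) + 77/2212 = (149/30 - 9/10)*(-1/42) + 77*(1/2212) = (61/15)*(-1/42) + 11/316 = -61/630 + 11/316 = -6173/99540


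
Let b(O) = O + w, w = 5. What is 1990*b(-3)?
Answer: 3980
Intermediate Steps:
b(O) = 5 + O (b(O) = O + 5 = 5 + O)
1990*b(-3) = 1990*(5 - 3) = 1990*2 = 3980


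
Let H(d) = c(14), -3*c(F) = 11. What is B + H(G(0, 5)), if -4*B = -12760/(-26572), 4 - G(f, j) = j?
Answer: -150931/39858 ≈ -3.7867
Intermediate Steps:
c(F) = -11/3 (c(F) = -1/3*11 = -11/3)
G(f, j) = 4 - j
H(d) = -11/3
B = -1595/13286 (B = -(-3190)/(-26572) = -(-3190)*(-1)/26572 = -1/4*3190/6643 = -1595/13286 ≈ -0.12005)
B + H(G(0, 5)) = -1595/13286 - 11/3 = -150931/39858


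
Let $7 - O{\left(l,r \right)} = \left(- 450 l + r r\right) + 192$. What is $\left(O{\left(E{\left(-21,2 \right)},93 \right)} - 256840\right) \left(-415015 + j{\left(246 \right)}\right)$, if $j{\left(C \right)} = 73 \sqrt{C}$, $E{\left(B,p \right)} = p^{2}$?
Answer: $109511668110 - 19262802 \sqrt{246} \approx 1.0921 \cdot 10^{11}$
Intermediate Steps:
$O{\left(l,r \right)} = -185 - r^{2} + 450 l$ ($O{\left(l,r \right)} = 7 - \left(\left(- 450 l + r r\right) + 192\right) = 7 - \left(\left(- 450 l + r^{2}\right) + 192\right) = 7 - \left(\left(r^{2} - 450 l\right) + 192\right) = 7 - \left(192 + r^{2} - 450 l\right) = -185 - r^{2} + 450 l$)
$\left(O{\left(E{\left(-21,2 \right)},93 \right)} - 256840\right) \left(-415015 + j{\left(246 \right)}\right) = \left(\left(-185 - 93^{2} + 450 \cdot 2^{2}\right) - 256840\right) \left(-415015 + 73 \sqrt{246}\right) = \left(\left(-185 - 8649 + 450 \cdot 4\right) - 256840\right) \left(-415015 + 73 \sqrt{246}\right) = \left(\left(-185 - 8649 + 1800\right) - 256840\right) \left(-415015 + 73 \sqrt{246}\right) = \left(-7034 - 256840\right) \left(-415015 + 73 \sqrt{246}\right) = - 263874 \left(-415015 + 73 \sqrt{246}\right) = 109511668110 - 19262802 \sqrt{246}$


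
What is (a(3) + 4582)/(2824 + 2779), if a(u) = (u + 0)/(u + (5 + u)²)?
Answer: 306997/375401 ≈ 0.81778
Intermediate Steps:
a(u) = u/(u + (5 + u)²)
(a(3) + 4582)/(2824 + 2779) = (3/(3 + (5 + 3)²) + 4582)/(2824 + 2779) = (3/(3 + 8²) + 4582)/5603 = (3/(3 + 64) + 4582)*(1/5603) = (3/67 + 4582)*(1/5603) = (306997/67)*(1/5603) = 306997/375401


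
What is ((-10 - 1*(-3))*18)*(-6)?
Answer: 756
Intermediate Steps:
((-10 - 1*(-3))*18)*(-6) = ((-10 + 3)*18)*(-6) = -7*18*(-6) = -126*(-6) = 756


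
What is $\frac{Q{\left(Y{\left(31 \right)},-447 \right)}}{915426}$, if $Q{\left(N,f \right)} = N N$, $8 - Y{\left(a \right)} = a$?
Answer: $\frac{529}{915426} \approx 0.00057787$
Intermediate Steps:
$Y{\left(a \right)} = 8 - a$
$Q{\left(N,f \right)} = N^{2}$
$\frac{Q{\left(Y{\left(31 \right)},-447 \right)}}{915426} = \frac{\left(8 - 31\right)^{2}}{915426} = \left(8 - 31\right)^{2} \cdot \frac{1}{915426} = \left(-23\right)^{2} \cdot \frac{1}{915426} = 529 \cdot \frac{1}{915426} = \frac{529}{915426}$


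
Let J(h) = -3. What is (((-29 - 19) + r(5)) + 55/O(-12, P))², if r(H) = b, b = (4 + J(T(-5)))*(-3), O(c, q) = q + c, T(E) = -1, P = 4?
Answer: 214369/64 ≈ 3349.5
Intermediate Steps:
O(c, q) = c + q
b = -3 (b = (4 - 3)*(-3) = 1*(-3) = -3)
r(H) = -3
(((-29 - 19) + r(5)) + 55/O(-12, P))² = (((-29 - 19) - 3) + 55/(-12 + 4))² = ((-48 - 3) + 55/(-8))² = (-51 + 55*(-⅛))² = (-51 - 55/8)² = (-463/8)² = 214369/64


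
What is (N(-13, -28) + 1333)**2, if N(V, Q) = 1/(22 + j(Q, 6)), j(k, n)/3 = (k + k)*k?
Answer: 39686963458081/22335076 ≈ 1.7769e+6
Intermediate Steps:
j(k, n) = 6*k**2 (j(k, n) = 3*((k + k)*k) = 3*((2*k)*k) = 3*(2*k**2) = 6*k**2)
N(V, Q) = 1/(22 + 6*Q**2)
(N(-13, -28) + 1333)**2 = (1/(2*(11 + 3*(-28)**2)) + 1333)**2 = (1/(2*(11 + 3*784)) + 1333)**2 = (1/(2*(11 + 2352)) + 1333)**2 = ((1/2)/2363 + 1333)**2 = ((1/2)*(1/2363) + 1333)**2 = (1/4726 + 1333)**2 = (6299759/4726)**2 = 39686963458081/22335076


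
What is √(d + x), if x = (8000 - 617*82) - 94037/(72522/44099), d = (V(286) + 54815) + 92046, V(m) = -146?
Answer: √27430443270942/24174 ≈ 216.65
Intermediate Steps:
d = 146715 (d = (-146 + 54815) + 92046 = 54669 + 92046 = 146715)
x = -7235939731/72522 (x = (8000 - 50594) - 94037/(72522*(1/44099)) = -42594 - 94037/72522/44099 = -42594 - 94037*44099/72522 = -42594 - 4146937663/72522 = -7235939731/72522 ≈ -99776.)
√(d + x) = √(146715 - 7235939731/72522) = √(3404125499/72522) = √27430443270942/24174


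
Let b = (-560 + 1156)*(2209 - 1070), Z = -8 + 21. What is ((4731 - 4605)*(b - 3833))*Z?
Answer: 1105668018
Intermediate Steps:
Z = 13
b = 678844 (b = 596*1139 = 678844)
((4731 - 4605)*(b - 3833))*Z = ((4731 - 4605)*(678844 - 3833))*13 = (126*675011)*13 = 85051386*13 = 1105668018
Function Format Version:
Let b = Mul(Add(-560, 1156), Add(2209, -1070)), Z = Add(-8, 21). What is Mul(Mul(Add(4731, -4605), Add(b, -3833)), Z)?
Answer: 1105668018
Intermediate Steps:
Z = 13
b = 678844 (b = Mul(596, 1139) = 678844)
Mul(Mul(Add(4731, -4605), Add(b, -3833)), Z) = Mul(Mul(Add(4731, -4605), Add(678844, -3833)), 13) = Mul(Mul(126, 675011), 13) = Mul(85051386, 13) = 1105668018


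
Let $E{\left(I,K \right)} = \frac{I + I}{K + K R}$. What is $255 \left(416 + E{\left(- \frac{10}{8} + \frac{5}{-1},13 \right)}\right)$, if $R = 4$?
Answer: $\frac{2756805}{26} \approx 1.0603 \cdot 10^{5}$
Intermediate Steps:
$E{\left(I,K \right)} = \frac{2 I}{5 K}$ ($E{\left(I,K \right)} = \frac{I + I}{K + K 4} = \frac{2 I}{K + 4 K} = \frac{2 I}{5 K}$)
$255 \left(416 + E{\left(- \frac{10}{8} + \frac{5}{-1},13 \right)}\right) = 255 \left(416 + \frac{2 \left(- \frac{10}{8} + \frac{5}{-1}\right)}{5 \cdot 13}\right) = 255 \left(416 + \frac{2}{5} \left(\left(-10\right) \frac{1}{8} + 5 \left(-1\right)\right) \frac{1}{13}\right) = 255 \left(416 + \frac{2}{5} \left(- \frac{5}{4} - 5\right) \frac{1}{13}\right) = 255 \left(416 + \frac{2}{5} \left(- \frac{25}{4}\right) \frac{1}{13}\right) = 255 \left(416 - \frac{5}{26}\right) = 255 \cdot \frac{10811}{26} = \frac{2756805}{26}$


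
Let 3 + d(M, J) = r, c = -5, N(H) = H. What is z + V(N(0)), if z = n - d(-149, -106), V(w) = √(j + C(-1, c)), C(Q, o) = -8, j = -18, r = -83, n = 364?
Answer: 450 + I*√26 ≈ 450.0 + 5.099*I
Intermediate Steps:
d(M, J) = -86 (d(M, J) = -3 - 83 = -86)
V(w) = I*√26 (V(w) = √(-18 - 8) = √(-26) = I*√26)
z = 450 (z = 364 - 1*(-86) = 364 + 86 = 450)
z + V(N(0)) = 450 + I*√26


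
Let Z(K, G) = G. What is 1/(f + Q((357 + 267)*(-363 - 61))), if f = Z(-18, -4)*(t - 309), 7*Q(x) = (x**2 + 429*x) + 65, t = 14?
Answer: 7/69886964997 ≈ 1.0016e-10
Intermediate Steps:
Q(x) = 65/7 + x**2/7 + 429*x/7 (Q(x) = ((x**2 + 429*x) + 65)/7 = (65 + x**2 + 429*x)/7 = 65/7 + x**2/7 + 429*x/7)
f = 1180 (f = -4*(14 - 309) = -4*(-295) = 1180)
1/(f + Q((357 + 267)*(-363 - 61))) = 1/(1180 + (65/7 + ((357 + 267)*(-363 - 61))**2/7 + 429*((357 + 267)*(-363 - 61))/7)) = 1/(1180 + (65/7 + (624*(-424))**2/7 + 429*(624*(-424))/7)) = 1/(1180 + (65/7 + (1/7)*(-264576)**2 + (429/7)*(-264576))) = 1/(1180 + (65/7 + (1/7)*70000459776 - 113503104/7)) = 1/(1180 + (65/7 + 70000459776/7 - 113503104/7)) = 1/(1180 + 69886956737/7) = 1/(69886964997/7) = 7/69886964997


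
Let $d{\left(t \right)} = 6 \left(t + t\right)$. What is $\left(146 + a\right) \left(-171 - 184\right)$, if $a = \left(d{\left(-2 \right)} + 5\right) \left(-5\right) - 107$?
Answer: $-47570$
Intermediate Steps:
$d{\left(t \right)} = 12 t$ ($d{\left(t \right)} = 6 \cdot 2 t = 12 t$)
$a = -12$ ($a = \left(12 \left(-2\right) + 5\right) \left(-5\right) - 107 = \left(-24 + 5\right) \left(-5\right) - 107 = \left(-19\right) \left(-5\right) - 107 = 95 - 107 = -12$)
$\left(146 + a\right) \left(-171 - 184\right) = \left(146 - 12\right) \left(-171 - 184\right) = 134 \left(-355\right) = -47570$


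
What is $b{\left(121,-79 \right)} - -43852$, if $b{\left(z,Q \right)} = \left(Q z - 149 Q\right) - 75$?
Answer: $45989$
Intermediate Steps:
$b{\left(z,Q \right)} = -75 - 149 Q + Q z$ ($b{\left(z,Q \right)} = \left(- 149 Q + Q z\right) - 75 = -75 - 149 Q + Q z$)
$b{\left(121,-79 \right)} - -43852 = \left(-75 - -11771 - 9559\right) - -43852 = \left(-75 + 11771 - 9559\right) + 43852 = 2137 + 43852 = 45989$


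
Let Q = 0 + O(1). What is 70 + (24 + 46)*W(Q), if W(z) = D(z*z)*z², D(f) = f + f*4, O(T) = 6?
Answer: 453670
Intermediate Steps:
Q = 6 (Q = 0 + 6 = 6)
D(f) = 5*f (D(f) = f + 4*f = 5*f)
W(z) = 5*z⁴ (W(z) = (5*(z*z))*z² = (5*z²)*z² = 5*z⁴)
70 + (24 + 46)*W(Q) = 70 + (24 + 46)*(5*6⁴) = 70 + 70*(5*1296) = 70 + 70*6480 = 70 + 453600 = 453670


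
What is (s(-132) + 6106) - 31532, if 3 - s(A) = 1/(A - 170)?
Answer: -7677745/302 ≈ -25423.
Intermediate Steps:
s(A) = 3 - 1/(-170 + A) (s(A) = 3 - 1/(A - 170) = 3 - 1/(-170 + A))
(s(-132) + 6106) - 31532 = ((-511 + 3*(-132))/(-170 - 132) + 6106) - 31532 = ((-511 - 396)/(-302) + 6106) - 31532 = (-1/302*(-907) + 6106) - 31532 = (907/302 + 6106) - 31532 = 1844919/302 - 31532 = -7677745/302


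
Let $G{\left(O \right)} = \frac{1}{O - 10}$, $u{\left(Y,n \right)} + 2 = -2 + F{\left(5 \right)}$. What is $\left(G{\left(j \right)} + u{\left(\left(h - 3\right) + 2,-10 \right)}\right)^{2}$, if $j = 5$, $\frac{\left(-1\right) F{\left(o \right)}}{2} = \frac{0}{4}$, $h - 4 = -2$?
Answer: $\frac{441}{25} \approx 17.64$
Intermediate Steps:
$h = 2$ ($h = 4 - 2 = 2$)
$F{\left(o \right)} = 0$ ($F{\left(o \right)} = - 2 \cdot \frac{0}{4} = - 2 \cdot 0 \cdot \frac{1}{4} = \left(-2\right) 0 = 0$)
$u{\left(Y,n \right)} = -4$ ($u{\left(Y,n \right)} = -2 + \left(-2 + 0\right) = -2 - 2 = -4$)
$G{\left(O \right)} = \frac{1}{-10 + O}$
$\left(G{\left(j \right)} + u{\left(\left(h - 3\right) + 2,-10 \right)}\right)^{2} = \left(\frac{1}{-10 + 5} - 4\right)^{2} = \left(\frac{1}{-5} - 4\right)^{2} = \left(- \frac{1}{5} - 4\right)^{2} = \left(- \frac{21}{5}\right)^{2} = \frac{441}{25}$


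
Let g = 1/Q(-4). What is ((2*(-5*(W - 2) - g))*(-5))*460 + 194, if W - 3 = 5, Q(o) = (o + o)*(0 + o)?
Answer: 553351/4 ≈ 1.3834e+5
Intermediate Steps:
Q(o) = 2*o² (Q(o) = (2*o)*o = 2*o²)
W = 8 (W = 3 + 5 = 8)
g = 1/32 (g = 1/(2*(-4)²) = 1/(2*16) = 1/32 ≈ 0.031250)
((2*(-5*(W - 2) - g))*(-5))*460 + 194 = ((2*(-5*(8 - 2) - 1*1/32))*(-5))*460 + 194 = ((2*(-5*6 - 1/32))*(-5))*460 + 194 = ((2*(-30 - 1/32))*(-5))*460 + 194 = ((2*(-961/32))*(-5))*460 + 194 = -961/16*(-5)*460 + 194 = (4805/16)*460 + 194 = 552575/4 + 194 = 553351/4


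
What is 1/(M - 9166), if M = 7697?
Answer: -1/1469 ≈ -0.00068074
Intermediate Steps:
1/(M - 9166) = 1/(7697 - 9166) = 1/(-1469) = -1/1469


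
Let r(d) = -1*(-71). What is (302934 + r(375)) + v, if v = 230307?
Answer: 533312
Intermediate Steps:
r(d) = 71
(302934 + r(375)) + v = (302934 + 71) + 230307 = 303005 + 230307 = 533312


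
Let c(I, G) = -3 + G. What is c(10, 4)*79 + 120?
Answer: 199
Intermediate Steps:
c(10, 4)*79 + 120 = (-3 + 4)*79 + 120 = 1*79 + 120 = 79 + 120 = 199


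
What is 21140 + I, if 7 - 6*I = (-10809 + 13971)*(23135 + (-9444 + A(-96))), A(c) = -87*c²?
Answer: 2492102209/6 ≈ 4.1535e+8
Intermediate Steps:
I = 2491975369/6 (I = 7/6 - (-10809 + 13971)*(23135 + (-9444 - 87*(-96)²))/6 = 7/6 - 527*(23135 + (-9444 - 87*9216)) = 7/6 - 527*(23135 + (-9444 - 801792)) = 7/6 - 527*(23135 - 811236) = 7/6 - 527*(-788101) = 7/6 - ⅙*(-2491975362) = 7/6 + 415329227 = 2491975369/6 ≈ 4.1533e+8)
21140 + I = 21140 + 2491975369/6 = 2492102209/6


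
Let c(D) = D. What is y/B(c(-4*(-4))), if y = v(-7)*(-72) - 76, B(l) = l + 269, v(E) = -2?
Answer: 68/285 ≈ 0.23860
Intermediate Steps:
B(l) = 269 + l
y = 68 (y = -2*(-72) - 76 = 144 - 76 = 68)
y/B(c(-4*(-4))) = 68/(269 - 4*(-4)) = 68/(269 + 16) = 68/285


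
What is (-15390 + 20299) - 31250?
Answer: -26341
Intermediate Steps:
(-15390 + 20299) - 31250 = 4909 - 31250 = -26341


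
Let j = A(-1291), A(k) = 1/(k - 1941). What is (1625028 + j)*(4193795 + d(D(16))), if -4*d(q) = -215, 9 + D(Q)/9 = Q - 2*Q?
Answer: 88105892629370525/12928 ≈ 6.8151e+12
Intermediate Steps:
D(Q) = -81 - 9*Q (D(Q) = -81 + 9*(Q - 2*Q) = -81 + 9*(-Q) = -81 - 9*Q)
d(q) = 215/4 (d(q) = -1/4*(-215) = 215/4)
A(k) = 1/(-1941 + k)
j = -1/3232 (j = 1/(-1941 - 1291) = 1/(-3232) = -1/3232 ≈ -0.00030941)
(1625028 + j)*(4193795 + d(D(16))) = (1625028 - 1/3232)*(4193795 + 215/4) = (5252090495/3232)*(16775395/4) = 88105892629370525/12928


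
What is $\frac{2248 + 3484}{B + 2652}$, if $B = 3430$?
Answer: $\frac{2866}{3041} \approx 0.94245$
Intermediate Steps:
$\frac{2248 + 3484}{B + 2652} = \frac{2248 + 3484}{3430 + 2652} = \frac{5732}{6082} = 5732 \cdot \frac{1}{6082} = \frac{2866}{3041}$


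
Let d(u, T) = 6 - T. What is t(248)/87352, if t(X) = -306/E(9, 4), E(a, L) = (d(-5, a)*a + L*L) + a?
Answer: 153/87352 ≈ 0.0017515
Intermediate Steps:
E(a, L) = a + L**2 + a*(6 - a) (E(a, L) = ((6 - a)*a + L*L) + a = (a*(6 - a) + L**2) + a = (L**2 + a*(6 - a)) + a = a + L**2 + a*(6 - a))
t(X) = 153 (t(X) = -306/(9 + 4**2 - 1*9*(-6 + 9)) = -306/(9 + 16 - 1*9*3) = -306/(9 + 16 - 27) = -306/(-2) = -306*(-1/2) = 153)
t(248)/87352 = 153/87352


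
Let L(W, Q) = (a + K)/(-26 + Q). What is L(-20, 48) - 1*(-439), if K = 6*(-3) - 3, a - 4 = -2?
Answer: 9639/22 ≈ 438.14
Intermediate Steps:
a = 2 (a = 4 - 2 = 2)
K = -21 (K = -18 - 3 = -21)
L(W, Q) = -19/(-26 + Q) (L(W, Q) = (2 - 21)/(-26 + Q) = -19/(-26 + Q))
L(-20, 48) - 1*(-439) = -19/(-26 + 48) - 1*(-439) = -19/22 + 439 = 9639/22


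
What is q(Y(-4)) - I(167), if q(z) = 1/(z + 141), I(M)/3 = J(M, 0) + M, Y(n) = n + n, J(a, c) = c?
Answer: -66632/133 ≈ -500.99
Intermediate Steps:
Y(n) = 2*n
I(M) = 3*M (I(M) = 3*(0 + M) = 3*M)
q(z) = 1/(141 + z)
q(Y(-4)) - I(167) = 1/(141 + 2*(-4)) - 3*167 = 1/(141 - 8) - 1*501 = 1/133 - 501 = -66632/133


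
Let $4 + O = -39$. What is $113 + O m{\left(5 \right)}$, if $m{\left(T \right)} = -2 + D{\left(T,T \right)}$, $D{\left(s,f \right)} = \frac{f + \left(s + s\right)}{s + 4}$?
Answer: $\frac{382}{3} \approx 127.33$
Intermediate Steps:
$O = -43$ ($O = -4 - 39 = -43$)
$D{\left(s,f \right)} = \frac{f + 2 s}{4 + s}$
$m{\left(T \right)} = -2 + \frac{3 T}{4 + T}$ ($m{\left(T \right)} = -2 + \frac{T + 2 T}{4 + T} = -2 + \frac{3 T}{4 + T}$)
$113 + O m{\left(5 \right)} = 113 - 43 \frac{-8 + 5}{4 + 5} = 113 - 43 \cdot \frac{1}{9} \left(-3\right) = 113 - - \frac{43}{3} = 113 + \frac{43}{3} = \frac{382}{3}$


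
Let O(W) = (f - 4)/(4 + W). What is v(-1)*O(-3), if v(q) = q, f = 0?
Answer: 4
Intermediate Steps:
O(W) = -4/(4 + W) (O(W) = (0 - 4)/(4 + W) = -4/(4 + W))
v(-1)*O(-3) = -(-4)/(4 - 3) = -(-4)/1 = -(-4) = -1*(-4) = 4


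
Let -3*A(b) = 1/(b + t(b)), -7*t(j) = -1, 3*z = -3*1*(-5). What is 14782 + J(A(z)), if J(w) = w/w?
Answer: 14783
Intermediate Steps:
z = 5 (z = (-3*1*(-5))/3 = (-3*(-5))/3 = (⅓)*15 = 5)
t(j) = ⅐ (t(j) = -⅐*(-1) = ⅐)
A(b) = -1/(3*(⅐ + b)) (A(b) = -1/(3*(b + ⅐)) = -1/(3*(⅐ + b)))
J(w) = 1
14782 + J(A(z)) = 14782 + 1 = 14783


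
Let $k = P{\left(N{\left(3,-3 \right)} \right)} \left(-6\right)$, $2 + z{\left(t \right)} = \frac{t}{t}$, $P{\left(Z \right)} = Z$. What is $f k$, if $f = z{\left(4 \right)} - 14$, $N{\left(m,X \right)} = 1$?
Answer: $90$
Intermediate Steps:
$z{\left(t \right)} = -1$ ($z{\left(t \right)} = -2 + \frac{t}{t} = -2 + 1 = -1$)
$k = -6$ ($k = 1 \left(-6\right) = -6$)
$f = -15$ ($f = -1 - 14 = -15$)
$f k = \left(-15\right) \left(-6\right) = 90$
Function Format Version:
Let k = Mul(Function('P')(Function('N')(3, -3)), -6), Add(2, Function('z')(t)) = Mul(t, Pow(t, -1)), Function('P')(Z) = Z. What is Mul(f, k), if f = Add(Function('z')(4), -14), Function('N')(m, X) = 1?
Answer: 90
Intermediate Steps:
Function('z')(t) = -1 (Function('z')(t) = Add(-2, Mul(t, Pow(t, -1))) = Add(-2, 1) = -1)
k = -6 (k = Mul(1, -6) = -6)
f = -15 (f = Add(-1, -14) = -15)
Mul(f, k) = Mul(-15, -6) = 90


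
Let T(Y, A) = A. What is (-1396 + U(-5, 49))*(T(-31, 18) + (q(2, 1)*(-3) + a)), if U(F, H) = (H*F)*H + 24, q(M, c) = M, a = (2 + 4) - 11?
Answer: -93639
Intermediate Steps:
a = -5 (a = 6 - 11 = -5)
U(F, H) = 24 + F*H² (U(F, H) = (F*H)*H + 24 = F*H² + 24 = 24 + F*H²)
(-1396 + U(-5, 49))*(T(-31, 18) + (q(2, 1)*(-3) + a)) = (-1396 + (24 - 5*49²))*(18 + (2*(-3) - 5)) = (-1396 + (24 - 5*2401))*(18 + (-6 - 5)) = (-1396 + (24 - 12005))*(18 - 11) = (-1396 - 11981)*7 = -13377*7 = -93639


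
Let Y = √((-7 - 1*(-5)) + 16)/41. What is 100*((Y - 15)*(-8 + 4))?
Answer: 6000 - 400*√14/41 ≈ 5963.5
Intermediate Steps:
Y = √14/41 (Y = √((-7 + 5) + 16)*(1/41) = √(-2 + 16)*(1/41) = √14*(1/41) = √14/41 ≈ 0.091260)
100*((Y - 15)*(-8 + 4)) = 100*((√14/41 - 15)*(-8 + 4)) = 100*((-15 + √14/41)*(-4)) = 100*(60 - 4*√14/41) = 6000 - 400*√14/41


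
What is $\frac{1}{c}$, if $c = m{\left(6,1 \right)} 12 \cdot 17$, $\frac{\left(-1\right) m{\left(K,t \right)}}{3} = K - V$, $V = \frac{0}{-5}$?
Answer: $- \frac{1}{3672} \approx -0.00027233$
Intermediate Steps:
$V = 0$ ($V = 0 \left(- \frac{1}{5}\right) = 0$)
$m{\left(K,t \right)} = - 3 K$ ($m{\left(K,t \right)} = - 3 \left(K - 0\right) = - 3 \left(K + 0\right) = - 3 K$)
$c = -3672$ ($c = \left(-3\right) 6 \cdot 12 \cdot 17 = \left(-18\right) 12 \cdot 17 = \left(-216\right) 17 = -3672$)
$\frac{1}{c} = \frac{1}{-3672} = - \frac{1}{3672}$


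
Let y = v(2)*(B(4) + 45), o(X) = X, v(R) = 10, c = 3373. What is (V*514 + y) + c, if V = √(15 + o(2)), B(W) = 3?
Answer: 3853 + 514*√17 ≈ 5972.3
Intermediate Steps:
V = √17 (V = √(15 + 2) = √17 ≈ 4.1231)
y = 480 (y = 10*(3 + 45) = 10*48 = 480)
(V*514 + y) + c = (√17*514 + 480) + 3373 = (514*√17 + 480) + 3373 = (480 + 514*√17) + 3373 = 3853 + 514*√17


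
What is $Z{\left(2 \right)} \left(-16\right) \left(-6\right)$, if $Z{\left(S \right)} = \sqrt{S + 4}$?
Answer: $96 \sqrt{6} \approx 235.15$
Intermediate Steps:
$Z{\left(S \right)} = \sqrt{4 + S}$
$Z{\left(2 \right)} \left(-16\right) \left(-6\right) = \sqrt{4 + 2} \left(-16\right) \left(-6\right) = \sqrt{6} \left(-16\right) \left(-6\right) = - 16 \sqrt{6} \left(-6\right) = 96 \sqrt{6}$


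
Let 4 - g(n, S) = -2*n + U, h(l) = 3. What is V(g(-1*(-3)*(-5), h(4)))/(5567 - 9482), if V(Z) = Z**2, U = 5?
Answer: -961/3915 ≈ -0.24547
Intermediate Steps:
g(n, S) = -1 + 2*n (g(n, S) = 4 - (-2*n + 5) = 4 - (5 - 2*n) = 4 + (-5 + 2*n) = -1 + 2*n)
V(g(-1*(-3)*(-5), h(4)))/(5567 - 9482) = (-1 + 2*(-1*(-3)*(-5)))**2/(5567 - 9482) = (-1 + 2*(3*(-5)))**2/(-3915) = -(-1 + 2*(-15))**2/3915 = -(-1 - 30)**2/3915 = -1/3915*(-31)**2 = -1/3915*961 = -961/3915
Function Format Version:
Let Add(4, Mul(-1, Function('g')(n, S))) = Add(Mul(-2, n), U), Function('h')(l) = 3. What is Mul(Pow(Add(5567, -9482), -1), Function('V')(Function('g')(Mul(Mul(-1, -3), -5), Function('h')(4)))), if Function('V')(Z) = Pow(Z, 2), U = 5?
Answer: Rational(-961, 3915) ≈ -0.24547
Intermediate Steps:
Function('g')(n, S) = Add(-1, Mul(2, n)) (Function('g')(n, S) = Add(4, Mul(-1, Add(Mul(-2, n), 5))) = Add(4, Mul(-1, Add(5, Mul(-2, n)))) = Add(4, Add(-5, Mul(2, n))) = Add(-1, Mul(2, n)))
Mul(Pow(Add(5567, -9482), -1), Function('V')(Function('g')(Mul(Mul(-1, -3), -5), Function('h')(4)))) = Mul(Pow(Add(5567, -9482), -1), Pow(Add(-1, Mul(2, Mul(Mul(-1, -3), -5))), 2)) = Mul(Pow(-3915, -1), Pow(Add(-1, Mul(2, Mul(3, -5))), 2)) = Mul(Rational(-1, 3915), Pow(Add(-1, Mul(2, -15)), 2)) = Mul(Rational(-1, 3915), Pow(Add(-1, -30), 2)) = Mul(Rational(-1, 3915), Pow(-31, 2)) = Mul(Rational(-1, 3915), 961) = Rational(-961, 3915)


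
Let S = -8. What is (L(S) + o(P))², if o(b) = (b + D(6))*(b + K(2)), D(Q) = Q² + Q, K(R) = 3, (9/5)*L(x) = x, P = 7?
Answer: 19096900/81 ≈ 2.3576e+5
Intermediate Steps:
L(x) = 5*x/9
D(Q) = Q + Q²
o(b) = (3 + b)*(42 + b) (o(b) = (b + 6*(1 + 6))*(b + 3) = (b + 6*7)*(3 + b) = (b + 42)*(3 + b) = (42 + b)*(3 + b) = (3 + b)*(42 + b))
(L(S) + o(P))² = ((5/9)*(-8) + (126 + 7² + 45*7))² = (-40/9 + (126 + 49 + 315))² = (-40/9 + 490)² = (4370/9)² = 19096900/81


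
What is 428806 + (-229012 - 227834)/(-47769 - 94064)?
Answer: 60819298244/141833 ≈ 4.2881e+5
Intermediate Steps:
428806 + (-229012 - 227834)/(-47769 - 94064) = 428806 - 456846/(-141833) = 428806 - 456846*(-1/141833) = 428806 + 456846/141833 = 60819298244/141833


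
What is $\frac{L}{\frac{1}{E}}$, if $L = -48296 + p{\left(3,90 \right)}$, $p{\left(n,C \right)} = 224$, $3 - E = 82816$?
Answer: $3980986536$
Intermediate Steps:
$E = -82813$ ($E = 3 - 82816 = -82813$)
$L = -48072$ ($L = -48296 + 224 = -48072$)
$\frac{L}{\frac{1}{E}} = - \frac{48072}{\frac{1}{-82813}} = - \frac{48072}{- \frac{1}{82813}} = \left(-48072\right) \left(-82813\right) = 3980986536$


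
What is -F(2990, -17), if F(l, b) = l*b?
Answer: 50830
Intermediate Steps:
F(l, b) = b*l
-F(2990, -17) = -(-17)*2990 = -1*(-50830) = 50830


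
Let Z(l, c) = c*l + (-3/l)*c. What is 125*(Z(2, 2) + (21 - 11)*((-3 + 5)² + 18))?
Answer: 27625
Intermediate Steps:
Z(l, c) = c*l - 3*c/l
125*(Z(2, 2) + (21 - 11)*((-3 + 5)² + 18)) = 125*(2*(-3 + 2²)/2 + (21 - 11)*((-3 + 5)² + 18)) = 125*(2*(½)*(-3 + 4) + 10*(2² + 18)) = 125*(2*(½)*1 + 10*(4 + 18)) = 125*(1 + 10*22) = 125*(1 + 220) = 125*221 = 27625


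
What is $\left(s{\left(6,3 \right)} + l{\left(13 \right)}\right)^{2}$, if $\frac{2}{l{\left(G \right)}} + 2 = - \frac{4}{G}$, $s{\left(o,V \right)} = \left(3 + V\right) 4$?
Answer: $\frac{120409}{225} \approx 535.15$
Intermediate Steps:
$s{\left(o,V \right)} = 12 + 4 V$
$l{\left(G \right)} = \frac{2}{-2 - \frac{4}{G}}$
$\left(s{\left(6,3 \right)} + l{\left(13 \right)}\right)^{2} = \left(\left(12 + 4 \cdot 3\right) - \frac{13}{2 + 13}\right)^{2} = \left(\left(12 + 12\right) - \frac{13}{15}\right)^{2} = \left(24 - 13 \cdot \frac{1}{15}\right)^{2} = \left(24 - \frac{13}{15}\right)^{2} = \left(\frac{347}{15}\right)^{2} = \frac{120409}{225}$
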